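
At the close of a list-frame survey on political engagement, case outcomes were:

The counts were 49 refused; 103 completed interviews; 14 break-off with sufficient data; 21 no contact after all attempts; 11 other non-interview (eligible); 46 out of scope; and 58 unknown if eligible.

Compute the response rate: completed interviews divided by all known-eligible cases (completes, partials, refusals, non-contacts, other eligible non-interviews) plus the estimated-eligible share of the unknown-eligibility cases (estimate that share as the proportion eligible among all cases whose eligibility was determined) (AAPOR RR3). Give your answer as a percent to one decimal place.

42.0%

Numerator: 103
Eligible (known): 103 + 14 + 49 + 21 + 11 = 198
e = 198 / (198 + 46) = 198 / 244 = 0.8115
e × U: 0.8115 × 58 = 47.07
Base: 198 + 47.07 = 245.07
RR3 = 103 / 245.07 = 0.4203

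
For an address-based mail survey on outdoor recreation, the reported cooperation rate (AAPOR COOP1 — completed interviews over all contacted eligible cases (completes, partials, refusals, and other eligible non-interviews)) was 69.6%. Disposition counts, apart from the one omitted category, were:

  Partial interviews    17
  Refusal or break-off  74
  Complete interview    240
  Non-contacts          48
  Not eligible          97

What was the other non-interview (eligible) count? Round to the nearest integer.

COOP1 = 240 / D = 0.696
D = 240 / 0.696 = 344.8
Rest of base = 331
other non-interview (eligible) = 344.8 − 331 ≈ 14

14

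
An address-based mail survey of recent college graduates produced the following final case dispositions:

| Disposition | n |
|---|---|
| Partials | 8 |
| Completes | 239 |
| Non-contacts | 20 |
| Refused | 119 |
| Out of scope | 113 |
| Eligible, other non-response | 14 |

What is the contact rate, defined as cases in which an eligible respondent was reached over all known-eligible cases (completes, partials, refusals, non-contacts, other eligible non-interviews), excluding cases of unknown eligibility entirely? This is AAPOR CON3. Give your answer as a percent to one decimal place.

Num → 239 + 8 + 119 + 14 = 380
Base → 239 + 8 + 119 + 20 + 14 = 400
CON3 = 380 / 400 = 0.9500

95.0%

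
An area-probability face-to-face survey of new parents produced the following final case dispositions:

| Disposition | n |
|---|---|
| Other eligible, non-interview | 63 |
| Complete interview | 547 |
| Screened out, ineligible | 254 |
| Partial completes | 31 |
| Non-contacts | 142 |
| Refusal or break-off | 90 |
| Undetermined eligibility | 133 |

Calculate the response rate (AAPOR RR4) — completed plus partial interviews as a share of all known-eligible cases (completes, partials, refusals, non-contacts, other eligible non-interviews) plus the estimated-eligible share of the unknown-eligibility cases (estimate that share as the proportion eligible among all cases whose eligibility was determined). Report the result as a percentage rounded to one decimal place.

Top: 547 + 31 = 578
Determined eligible: 547 + 31 + 90 + 142 + 63 = 873
e = 873 / (873 + 254) = 873 / 1127 = 0.7746
Eligible share of unknowns: 0.7746 × 133 = 103.02
Denom: 873 + 103.02 = 976.02
RR4 = 578 / 976.02 = 0.5922

59.2%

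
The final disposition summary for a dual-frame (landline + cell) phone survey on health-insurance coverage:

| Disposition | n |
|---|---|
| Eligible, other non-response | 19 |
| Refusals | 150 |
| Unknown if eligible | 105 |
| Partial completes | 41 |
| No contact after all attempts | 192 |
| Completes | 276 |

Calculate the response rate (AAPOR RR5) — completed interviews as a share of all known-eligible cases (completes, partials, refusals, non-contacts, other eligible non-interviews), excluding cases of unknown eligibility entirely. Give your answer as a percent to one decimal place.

Numerator = 276
Base = 276 + 41 + 150 + 192 + 19 = 678
RR5 = 276 / 678 = 0.4071

40.7%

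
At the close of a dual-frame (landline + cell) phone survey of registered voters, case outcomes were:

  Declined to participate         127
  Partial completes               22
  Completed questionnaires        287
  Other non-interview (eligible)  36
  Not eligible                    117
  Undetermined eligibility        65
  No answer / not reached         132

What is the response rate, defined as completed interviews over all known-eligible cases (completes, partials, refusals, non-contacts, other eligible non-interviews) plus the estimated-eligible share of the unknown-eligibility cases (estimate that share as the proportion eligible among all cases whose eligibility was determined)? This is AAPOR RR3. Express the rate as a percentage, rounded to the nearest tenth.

43.6%

Numerator → 287
Known eligible → 287 + 22 + 127 + 132 + 36 = 604
e = 604 / (604 + 117) = 604 / 721 = 0.8377
Eligible share of unknowns → 0.8377 × 65 = 54.45
Denominator → 604 + 54.45 = 658.45
RR3 = 287 / 658.45 = 0.4359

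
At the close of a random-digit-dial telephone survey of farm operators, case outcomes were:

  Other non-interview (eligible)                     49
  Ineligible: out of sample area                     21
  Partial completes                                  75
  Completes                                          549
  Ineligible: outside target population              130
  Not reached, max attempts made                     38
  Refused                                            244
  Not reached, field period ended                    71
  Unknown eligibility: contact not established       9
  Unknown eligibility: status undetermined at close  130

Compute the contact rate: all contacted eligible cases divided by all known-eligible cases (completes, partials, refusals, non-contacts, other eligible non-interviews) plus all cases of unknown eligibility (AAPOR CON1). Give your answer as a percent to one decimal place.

78.7%

Never reached = 71 + 38 = 109
Eligibility not determined = 9 + 130 = 139
Screened out, ineligible = 130 + 21 = 151
Num: 549 + 75 + 244 + 49 = 917
Denom: 549 + 75 + 244 + 109 + 49 + 139 = 1165
CON1 = 917 / 1165 = 0.7871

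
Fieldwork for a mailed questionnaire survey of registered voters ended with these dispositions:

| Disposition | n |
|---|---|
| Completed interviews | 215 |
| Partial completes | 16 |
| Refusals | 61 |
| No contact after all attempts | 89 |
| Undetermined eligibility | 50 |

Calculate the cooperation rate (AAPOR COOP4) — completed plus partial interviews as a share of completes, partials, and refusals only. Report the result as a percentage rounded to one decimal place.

Numerator: 215 + 16 = 231
Denom: 215 + 16 + 61 = 292
COOP4 = 231 / 292 = 0.7911

79.1%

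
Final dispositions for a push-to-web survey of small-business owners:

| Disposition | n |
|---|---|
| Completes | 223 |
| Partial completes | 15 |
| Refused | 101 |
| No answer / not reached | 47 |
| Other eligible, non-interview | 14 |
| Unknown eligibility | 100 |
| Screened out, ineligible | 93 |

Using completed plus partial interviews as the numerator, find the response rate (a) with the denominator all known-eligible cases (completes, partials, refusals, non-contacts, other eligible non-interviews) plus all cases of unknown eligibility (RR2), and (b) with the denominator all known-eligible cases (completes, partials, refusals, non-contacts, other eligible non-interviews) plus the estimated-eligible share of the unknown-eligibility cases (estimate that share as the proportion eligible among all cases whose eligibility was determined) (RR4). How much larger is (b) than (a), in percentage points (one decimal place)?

1.9

Numerator: 223 + 15 = 238
Denominator: 223 + 15 + 101 + 47 + 14 + 100 = 500
RR2 = 238 / 500 = 0.4760
Known eligible: 223 + 15 + 101 + 47 + 14 = 400
e = 400 / (400 + 93) = 400 / 493 = 0.8114
e × U: 0.8114 × 100 = 81.14
Denominator: 400 + 81.14 = 481.14
RR4 = 238 / 481.14 = 0.4947
Difference = 49.47 − 47.60 = 1.87 percentage points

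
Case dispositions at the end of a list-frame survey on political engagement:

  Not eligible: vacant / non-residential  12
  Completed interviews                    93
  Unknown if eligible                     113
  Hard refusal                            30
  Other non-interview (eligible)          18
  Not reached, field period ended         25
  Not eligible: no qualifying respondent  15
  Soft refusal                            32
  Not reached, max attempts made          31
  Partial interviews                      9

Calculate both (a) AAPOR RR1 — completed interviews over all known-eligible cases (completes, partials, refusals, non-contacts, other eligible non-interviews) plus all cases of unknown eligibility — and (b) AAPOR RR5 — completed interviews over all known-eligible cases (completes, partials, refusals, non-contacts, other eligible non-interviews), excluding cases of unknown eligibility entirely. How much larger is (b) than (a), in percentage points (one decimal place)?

Declined to participate = 30 + 32 = 62
No contact after all attempts = 25 + 31 = 56
Not eligible = 15 + 12 = 27
Num: 93
Denom: 93 + 9 + 62 + 56 + 18 + 113 = 351
RR1 = 93 / 351 = 0.2650
Denom: 93 + 9 + 62 + 56 + 18 = 238
RR5 = 93 / 238 = 0.3908
Difference = 39.08 − 26.50 = 12.58 percentage points

12.6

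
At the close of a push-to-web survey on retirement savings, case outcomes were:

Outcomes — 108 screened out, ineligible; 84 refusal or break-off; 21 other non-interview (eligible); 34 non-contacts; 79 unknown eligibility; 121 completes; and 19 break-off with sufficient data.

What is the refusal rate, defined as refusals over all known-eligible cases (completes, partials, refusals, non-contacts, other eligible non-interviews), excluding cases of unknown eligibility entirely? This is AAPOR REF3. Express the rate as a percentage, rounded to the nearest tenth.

30.1%

Numerator = 84
Denom = 121 + 19 + 84 + 34 + 21 = 279
REF3 = 84 / 279 = 0.3011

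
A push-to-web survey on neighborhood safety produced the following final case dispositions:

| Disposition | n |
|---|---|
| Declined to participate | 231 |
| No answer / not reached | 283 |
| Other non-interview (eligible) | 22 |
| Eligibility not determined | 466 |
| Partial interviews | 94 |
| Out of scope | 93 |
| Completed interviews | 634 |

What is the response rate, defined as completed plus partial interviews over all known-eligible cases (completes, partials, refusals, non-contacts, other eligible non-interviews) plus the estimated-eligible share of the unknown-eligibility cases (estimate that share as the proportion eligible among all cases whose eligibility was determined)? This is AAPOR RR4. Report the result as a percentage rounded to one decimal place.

Num = 634 + 94 = 728
Known eligible = 634 + 94 + 231 + 283 + 22 = 1264
e = 1264 / (1264 + 93) = 1264 / 1357 = 0.9315
e × U = 0.9315 × 466 = 434.08
Denom = 1264 + 434.08 = 1698.08
RR4 = 728 / 1698.08 = 0.4287

42.9%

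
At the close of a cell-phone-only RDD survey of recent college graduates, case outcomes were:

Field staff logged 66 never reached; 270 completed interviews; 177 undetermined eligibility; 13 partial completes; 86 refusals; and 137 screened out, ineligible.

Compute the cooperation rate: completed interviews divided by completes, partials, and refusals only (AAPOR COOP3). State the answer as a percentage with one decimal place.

Top: 270
Base: 270 + 13 + 86 = 369
COOP3 = 270 / 369 = 0.7317

73.2%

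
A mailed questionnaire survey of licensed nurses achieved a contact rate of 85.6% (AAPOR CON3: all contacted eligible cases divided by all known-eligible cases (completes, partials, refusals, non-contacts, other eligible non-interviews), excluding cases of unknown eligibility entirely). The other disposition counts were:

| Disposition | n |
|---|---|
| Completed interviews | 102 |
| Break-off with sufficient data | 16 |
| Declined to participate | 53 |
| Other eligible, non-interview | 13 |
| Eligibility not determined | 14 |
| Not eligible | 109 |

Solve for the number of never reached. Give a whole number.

Numerator → 102 + 16 + 53 + 13 = 184
CON3 = 184 / D = 0.856
D = 184 / 0.856 = 215.0
Remaining denominator categories sum to 184
never reached = 215.0 − 184 ≈ 31

31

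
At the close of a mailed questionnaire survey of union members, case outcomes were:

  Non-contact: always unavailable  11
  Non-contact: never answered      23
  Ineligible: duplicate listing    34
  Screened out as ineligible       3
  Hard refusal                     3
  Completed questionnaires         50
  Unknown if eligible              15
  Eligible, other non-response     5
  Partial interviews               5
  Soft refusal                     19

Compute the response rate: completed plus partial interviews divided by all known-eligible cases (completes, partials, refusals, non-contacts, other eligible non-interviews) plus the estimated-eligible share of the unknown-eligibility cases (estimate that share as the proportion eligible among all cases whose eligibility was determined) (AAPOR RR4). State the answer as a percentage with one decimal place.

Refusal or break-off = 3 + 19 = 22
Never reached = 23 + 11 = 34
Ineligible = 3 + 34 = 37
Top: 50 + 5 = 55
Determined eligible: 50 + 5 + 22 + 34 + 5 = 116
e = 116 / (116 + 37) = 116 / 153 = 0.7582
Estimated eligible among unknowns: 0.7582 × 15 = 11.37
Denominator: 116 + 11.37 = 127.37
RR4 = 55 / 127.37 = 0.4318

43.2%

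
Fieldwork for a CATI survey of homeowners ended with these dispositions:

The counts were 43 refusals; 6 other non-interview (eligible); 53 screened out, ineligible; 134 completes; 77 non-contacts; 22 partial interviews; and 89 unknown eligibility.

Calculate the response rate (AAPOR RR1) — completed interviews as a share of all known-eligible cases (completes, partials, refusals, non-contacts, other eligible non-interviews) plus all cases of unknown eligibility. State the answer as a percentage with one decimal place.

Num → 134
Base → 134 + 22 + 43 + 77 + 6 + 89 = 371
RR1 = 134 / 371 = 0.3612

36.1%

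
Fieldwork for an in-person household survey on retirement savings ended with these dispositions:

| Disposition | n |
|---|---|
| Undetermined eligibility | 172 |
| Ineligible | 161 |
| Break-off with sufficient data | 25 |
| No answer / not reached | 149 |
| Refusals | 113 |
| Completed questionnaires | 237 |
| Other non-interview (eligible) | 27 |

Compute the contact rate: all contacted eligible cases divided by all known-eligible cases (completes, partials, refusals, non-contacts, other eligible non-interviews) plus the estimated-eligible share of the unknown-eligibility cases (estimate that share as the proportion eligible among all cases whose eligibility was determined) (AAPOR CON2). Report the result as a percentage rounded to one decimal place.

58.8%

Num = 237 + 25 + 113 + 27 = 402
Eligible (known) = 237 + 25 + 113 + 149 + 27 = 551
e = 551 / (551 + 161) = 551 / 712 = 0.7739
Eligible share of unknowns = 0.7739 × 172 = 133.11
Base = 551 + 133.11 = 684.11
CON2 = 402 / 684.11 = 0.5876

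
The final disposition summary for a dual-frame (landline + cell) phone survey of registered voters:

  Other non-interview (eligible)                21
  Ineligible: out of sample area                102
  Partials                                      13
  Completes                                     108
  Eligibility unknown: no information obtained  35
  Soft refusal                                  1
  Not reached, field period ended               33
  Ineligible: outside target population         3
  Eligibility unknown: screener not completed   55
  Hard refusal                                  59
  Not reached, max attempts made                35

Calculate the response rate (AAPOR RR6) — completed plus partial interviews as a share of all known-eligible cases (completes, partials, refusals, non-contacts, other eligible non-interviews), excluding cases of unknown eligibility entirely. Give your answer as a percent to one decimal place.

44.8%

Refusals = 59 + 1 = 60
No answer / not reached = 33 + 35 = 68
Undetermined eligibility = 55 + 35 = 90
Screened out, ineligible = 3 + 102 = 105
Num → 108 + 13 = 121
Base → 108 + 13 + 60 + 68 + 21 = 270
RR6 = 121 / 270 = 0.4481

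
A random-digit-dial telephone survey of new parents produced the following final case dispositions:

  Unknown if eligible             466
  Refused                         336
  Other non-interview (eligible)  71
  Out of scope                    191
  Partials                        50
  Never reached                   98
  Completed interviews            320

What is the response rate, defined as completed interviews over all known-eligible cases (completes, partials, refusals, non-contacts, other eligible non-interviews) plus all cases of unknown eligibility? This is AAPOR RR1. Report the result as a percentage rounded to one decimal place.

23.9%

Numerator: 320
Denom: 320 + 50 + 336 + 98 + 71 + 466 = 1341
RR1 = 320 / 1341 = 0.2386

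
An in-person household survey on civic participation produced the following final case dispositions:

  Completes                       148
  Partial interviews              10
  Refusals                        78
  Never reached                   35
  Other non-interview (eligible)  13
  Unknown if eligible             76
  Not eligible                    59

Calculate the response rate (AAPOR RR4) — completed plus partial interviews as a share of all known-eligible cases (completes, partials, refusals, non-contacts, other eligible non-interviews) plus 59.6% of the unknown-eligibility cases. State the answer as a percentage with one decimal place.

48.0%

Top: 148 + 10 = 158
Eligible (known): 148 + 10 + 78 + 35 + 13 = 284
Eligible share of unknowns: 0.5960 × 76 = 45.30
Base: 284 + 45.30 = 329.30
RR4 = 158 / 329.30 = 0.4798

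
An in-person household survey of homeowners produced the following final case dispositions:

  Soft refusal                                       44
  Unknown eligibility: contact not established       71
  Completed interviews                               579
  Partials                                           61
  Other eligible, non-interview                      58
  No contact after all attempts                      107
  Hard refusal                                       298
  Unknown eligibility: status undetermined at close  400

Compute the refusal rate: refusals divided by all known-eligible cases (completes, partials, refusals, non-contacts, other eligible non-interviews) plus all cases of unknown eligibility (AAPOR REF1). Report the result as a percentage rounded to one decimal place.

Refusals = 298 + 44 = 342
Unknown if eligible = 71 + 400 = 471
Top → 342
Denominator → 579 + 61 + 342 + 107 + 58 + 471 = 1618
REF1 = 342 / 1618 = 0.2114

21.1%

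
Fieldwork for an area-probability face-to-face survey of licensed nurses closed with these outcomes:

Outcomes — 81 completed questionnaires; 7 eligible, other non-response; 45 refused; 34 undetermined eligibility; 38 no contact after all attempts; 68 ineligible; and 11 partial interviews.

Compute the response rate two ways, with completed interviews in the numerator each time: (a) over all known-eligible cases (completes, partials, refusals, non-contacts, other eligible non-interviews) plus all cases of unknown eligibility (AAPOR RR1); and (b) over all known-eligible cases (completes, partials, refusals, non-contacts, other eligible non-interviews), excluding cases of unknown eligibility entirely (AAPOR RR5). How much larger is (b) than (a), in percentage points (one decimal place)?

7.0

Top = 81
Base = 81 + 11 + 45 + 38 + 7 + 34 = 216
RR1 = 81 / 216 = 0.3750
Base = 81 + 11 + 45 + 38 + 7 = 182
RR5 = 81 / 182 = 0.4451
Difference = 44.51 − 37.50 = 7.01 percentage points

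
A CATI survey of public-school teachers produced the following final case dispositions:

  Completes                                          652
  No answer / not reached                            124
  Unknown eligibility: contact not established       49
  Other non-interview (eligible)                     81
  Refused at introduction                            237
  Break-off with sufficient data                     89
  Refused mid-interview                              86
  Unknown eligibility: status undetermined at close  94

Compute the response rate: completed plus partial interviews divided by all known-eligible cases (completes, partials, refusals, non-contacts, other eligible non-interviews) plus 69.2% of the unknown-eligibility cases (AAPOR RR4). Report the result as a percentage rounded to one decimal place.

Declined to participate = 237 + 86 = 323
Eligibility not determined = 49 + 94 = 143
Top = 652 + 89 = 741
Eligible (known) = 652 + 89 + 323 + 124 + 81 = 1269
Eligible share of unknowns = 0.6920 × 143 = 98.96
Denom = 1269 + 98.96 = 1367.96
RR4 = 741 / 1367.96 = 0.5417

54.2%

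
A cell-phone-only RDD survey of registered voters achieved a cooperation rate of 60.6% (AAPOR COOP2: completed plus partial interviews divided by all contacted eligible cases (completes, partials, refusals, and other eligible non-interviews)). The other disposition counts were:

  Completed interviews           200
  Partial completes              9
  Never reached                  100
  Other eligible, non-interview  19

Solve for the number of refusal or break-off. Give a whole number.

Numerator = 200 + 9 = 209
COOP2 = 209 / D = 0.606
D = 209 / 0.606 = 344.9
Other denominator terms total 228
refusal or break-off = 344.9 − 228 ≈ 117

117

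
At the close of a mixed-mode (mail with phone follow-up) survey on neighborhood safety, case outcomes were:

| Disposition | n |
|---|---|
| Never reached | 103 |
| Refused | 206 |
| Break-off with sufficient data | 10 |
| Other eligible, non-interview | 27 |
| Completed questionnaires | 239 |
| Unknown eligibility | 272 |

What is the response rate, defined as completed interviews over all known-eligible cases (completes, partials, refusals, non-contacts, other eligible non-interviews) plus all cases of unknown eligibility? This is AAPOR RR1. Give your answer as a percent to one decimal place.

27.9%

Numerator: 239
Denom: 239 + 10 + 206 + 103 + 27 + 272 = 857
RR1 = 239 / 857 = 0.2789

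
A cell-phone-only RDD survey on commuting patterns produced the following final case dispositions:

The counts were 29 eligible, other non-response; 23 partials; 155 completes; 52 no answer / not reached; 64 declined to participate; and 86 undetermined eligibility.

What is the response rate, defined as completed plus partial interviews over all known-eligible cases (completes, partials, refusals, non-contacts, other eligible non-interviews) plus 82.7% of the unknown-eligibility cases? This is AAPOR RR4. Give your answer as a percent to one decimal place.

45.2%

Top → 155 + 23 = 178
Known eligible → 155 + 23 + 64 + 52 + 29 = 323
e × U → 0.8270 × 86 = 71.12
Base → 323 + 71.12 = 394.12
RR4 = 178 / 394.12 = 0.4516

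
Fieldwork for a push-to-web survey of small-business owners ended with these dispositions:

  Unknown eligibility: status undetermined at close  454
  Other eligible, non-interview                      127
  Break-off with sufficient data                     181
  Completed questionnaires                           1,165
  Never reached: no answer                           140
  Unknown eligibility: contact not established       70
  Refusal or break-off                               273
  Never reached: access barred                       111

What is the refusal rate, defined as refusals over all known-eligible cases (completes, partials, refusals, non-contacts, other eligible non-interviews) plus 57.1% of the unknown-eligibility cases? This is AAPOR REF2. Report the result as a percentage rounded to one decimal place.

11.9%

Non-contacts = 140 + 111 = 251
Eligibility not determined = 70 + 454 = 524
Numerator: 273
Eligible (known): 1165 + 181 + 273 + 251 + 127 = 1997
Eligible share of unknowns: 0.5710 × 524 = 299.20
Denominator: 1997 + 299.20 = 2296.20
REF2 = 273 / 2296.20 = 0.1189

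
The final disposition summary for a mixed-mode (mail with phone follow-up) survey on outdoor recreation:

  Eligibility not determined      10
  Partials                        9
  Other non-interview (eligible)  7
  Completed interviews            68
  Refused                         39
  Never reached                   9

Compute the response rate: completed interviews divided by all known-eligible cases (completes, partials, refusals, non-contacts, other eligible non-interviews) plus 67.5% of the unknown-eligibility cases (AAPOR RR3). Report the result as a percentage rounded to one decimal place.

Numerator → 68
Eligible (known) → 68 + 9 + 39 + 9 + 7 = 132
Estimated eligible among unknowns → 0.6750 × 10 = 6.75
Base → 132 + 6.75 = 138.75
RR3 = 68 / 138.75 = 0.4901

49.0%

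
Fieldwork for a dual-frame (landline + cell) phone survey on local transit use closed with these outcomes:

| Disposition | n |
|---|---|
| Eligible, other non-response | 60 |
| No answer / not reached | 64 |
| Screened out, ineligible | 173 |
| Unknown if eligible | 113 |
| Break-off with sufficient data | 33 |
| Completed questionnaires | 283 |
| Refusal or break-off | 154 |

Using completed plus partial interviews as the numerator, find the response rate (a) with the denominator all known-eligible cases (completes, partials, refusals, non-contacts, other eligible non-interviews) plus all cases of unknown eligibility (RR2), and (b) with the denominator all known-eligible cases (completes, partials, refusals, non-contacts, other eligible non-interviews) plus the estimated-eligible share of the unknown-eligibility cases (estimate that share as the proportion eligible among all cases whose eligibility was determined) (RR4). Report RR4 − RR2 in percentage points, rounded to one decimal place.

Numerator: 283 + 33 = 316
Base: 283 + 33 + 154 + 64 + 60 + 113 = 707
RR2 = 316 / 707 = 0.4470
Known eligible: 283 + 33 + 154 + 64 + 60 = 594
e = 594 / (594 + 173) = 594 / 767 = 0.7744
Estimated eligible among unknowns: 0.7744 × 113 = 87.51
Base: 594 + 87.51 = 681.51
RR4 = 316 / 681.51 = 0.4637
Difference = 46.37 − 44.70 = 1.67 percentage points

1.7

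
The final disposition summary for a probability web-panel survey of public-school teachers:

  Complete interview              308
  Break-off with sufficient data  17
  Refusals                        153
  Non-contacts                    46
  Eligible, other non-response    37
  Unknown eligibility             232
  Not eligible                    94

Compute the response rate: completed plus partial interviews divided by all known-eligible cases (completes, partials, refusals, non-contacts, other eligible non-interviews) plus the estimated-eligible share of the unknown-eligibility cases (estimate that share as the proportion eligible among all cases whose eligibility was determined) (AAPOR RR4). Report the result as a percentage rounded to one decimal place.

42.8%

Num → 308 + 17 = 325
Eligible (known) → 308 + 17 + 153 + 46 + 37 = 561
e = 561 / (561 + 94) = 561 / 655 = 0.8565
Estimated eligible among unknowns → 0.8565 × 232 = 198.71
Base → 561 + 198.71 = 759.71
RR4 = 325 / 759.71 = 0.4278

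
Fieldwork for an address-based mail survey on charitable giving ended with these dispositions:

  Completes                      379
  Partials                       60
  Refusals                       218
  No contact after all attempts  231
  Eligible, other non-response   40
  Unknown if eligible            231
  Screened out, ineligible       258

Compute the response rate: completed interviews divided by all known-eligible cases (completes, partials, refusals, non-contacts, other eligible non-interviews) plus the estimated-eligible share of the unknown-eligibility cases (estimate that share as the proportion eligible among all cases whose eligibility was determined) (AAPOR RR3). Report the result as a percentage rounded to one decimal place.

34.2%

Num → 379
Known eligible → 379 + 60 + 218 + 231 + 40 = 928
e = 928 / (928 + 258) = 928 / 1186 = 0.7825
Estimated eligible among unknowns → 0.7825 × 231 = 180.76
Denom → 928 + 180.76 = 1108.76
RR3 = 379 / 1108.76 = 0.3418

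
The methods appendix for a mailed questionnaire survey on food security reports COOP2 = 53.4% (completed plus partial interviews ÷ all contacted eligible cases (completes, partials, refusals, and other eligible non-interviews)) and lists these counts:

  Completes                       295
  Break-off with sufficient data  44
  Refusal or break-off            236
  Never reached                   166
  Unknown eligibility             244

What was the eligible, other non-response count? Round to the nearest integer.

Numerator = 295 + 44 = 339
COOP2 = 339 / D = 0.534
D = 339 / 0.534 = 634.8
Rest of base = 575
eligible, other non-response = 634.8 − 575 ≈ 60

60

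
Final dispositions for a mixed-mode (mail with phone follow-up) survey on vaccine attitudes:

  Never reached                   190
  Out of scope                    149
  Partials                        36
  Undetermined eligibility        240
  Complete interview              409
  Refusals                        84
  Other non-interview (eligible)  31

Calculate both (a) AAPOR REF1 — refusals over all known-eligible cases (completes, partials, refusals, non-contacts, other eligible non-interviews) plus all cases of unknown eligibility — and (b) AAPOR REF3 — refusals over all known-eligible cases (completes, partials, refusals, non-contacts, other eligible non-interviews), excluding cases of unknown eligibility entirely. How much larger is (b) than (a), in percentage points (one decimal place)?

Top = 84
Denominator = 409 + 36 + 84 + 190 + 31 + 240 = 990
REF1 = 84 / 990 = 0.0848
Denominator = 409 + 36 + 84 + 190 + 31 = 750
REF3 = 84 / 750 = 0.1120
Difference = 11.20 − 8.48 = 2.72 percentage points

2.7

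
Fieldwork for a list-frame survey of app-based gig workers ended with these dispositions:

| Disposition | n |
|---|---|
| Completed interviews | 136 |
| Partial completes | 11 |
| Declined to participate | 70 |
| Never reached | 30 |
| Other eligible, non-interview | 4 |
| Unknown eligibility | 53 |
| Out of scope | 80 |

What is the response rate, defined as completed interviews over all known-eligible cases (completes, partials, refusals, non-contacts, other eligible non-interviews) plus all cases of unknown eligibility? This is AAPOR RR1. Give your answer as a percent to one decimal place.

44.7%

Numerator → 136
Base → 136 + 11 + 70 + 30 + 4 + 53 = 304
RR1 = 136 / 304 = 0.4474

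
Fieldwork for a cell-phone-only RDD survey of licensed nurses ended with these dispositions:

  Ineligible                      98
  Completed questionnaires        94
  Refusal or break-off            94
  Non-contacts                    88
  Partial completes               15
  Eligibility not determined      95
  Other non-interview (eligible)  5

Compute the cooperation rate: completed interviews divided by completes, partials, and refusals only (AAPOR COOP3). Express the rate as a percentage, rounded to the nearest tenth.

Num: 94
Denominator: 94 + 15 + 94 = 203
COOP3 = 94 / 203 = 0.4631

46.3%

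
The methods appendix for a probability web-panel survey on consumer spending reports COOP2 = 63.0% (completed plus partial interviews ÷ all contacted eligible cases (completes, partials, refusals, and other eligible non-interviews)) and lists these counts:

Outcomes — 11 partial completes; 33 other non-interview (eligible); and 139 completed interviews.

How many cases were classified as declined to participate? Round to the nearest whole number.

55

Top = 139 + 11 = 150
COOP2 = 150 / D = 0.630
D = 150 / 0.630 = 238.1
Other denominator terms total 183
declined to participate = 238.1 − 183 ≈ 55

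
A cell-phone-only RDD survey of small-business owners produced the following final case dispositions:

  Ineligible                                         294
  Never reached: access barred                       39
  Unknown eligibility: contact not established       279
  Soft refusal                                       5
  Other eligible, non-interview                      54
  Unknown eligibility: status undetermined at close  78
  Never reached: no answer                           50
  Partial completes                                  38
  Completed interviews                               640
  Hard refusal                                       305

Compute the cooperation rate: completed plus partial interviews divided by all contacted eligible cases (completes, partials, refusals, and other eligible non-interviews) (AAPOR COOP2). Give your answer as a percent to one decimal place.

Refusals = 305 + 5 = 310
No answer / not reached = 50 + 39 = 89
Undetermined eligibility = 279 + 78 = 357
Top → 640 + 38 = 678
Denominator → 640 + 38 + 310 + 54 = 1042
COOP2 = 678 / 1042 = 0.6507

65.1%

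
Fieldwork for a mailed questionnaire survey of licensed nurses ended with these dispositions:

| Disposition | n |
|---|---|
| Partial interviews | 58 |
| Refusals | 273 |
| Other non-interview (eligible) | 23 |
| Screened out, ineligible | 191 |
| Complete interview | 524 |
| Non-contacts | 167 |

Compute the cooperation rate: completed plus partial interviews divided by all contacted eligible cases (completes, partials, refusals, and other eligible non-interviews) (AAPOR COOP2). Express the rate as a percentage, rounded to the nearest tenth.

Numerator = 524 + 58 = 582
Denom = 524 + 58 + 273 + 23 = 878
COOP2 = 582 / 878 = 0.6629

66.3%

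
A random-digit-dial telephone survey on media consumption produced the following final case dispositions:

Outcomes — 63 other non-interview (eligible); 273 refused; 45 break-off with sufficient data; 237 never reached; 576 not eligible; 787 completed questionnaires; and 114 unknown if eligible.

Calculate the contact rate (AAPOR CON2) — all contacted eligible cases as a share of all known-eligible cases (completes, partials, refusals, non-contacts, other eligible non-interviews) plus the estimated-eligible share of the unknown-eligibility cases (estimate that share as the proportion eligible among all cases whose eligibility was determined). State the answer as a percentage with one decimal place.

78.6%

Num: 787 + 45 + 273 + 63 = 1168
Known eligible: 787 + 45 + 273 + 237 + 63 = 1405
e = 1405 / (1405 + 576) = 1405 / 1981 = 0.7092
Eligible share of unknowns: 0.7092 × 114 = 80.85
Denominator: 1405 + 80.85 = 1485.85
CON2 = 1168 / 1485.85 = 0.7861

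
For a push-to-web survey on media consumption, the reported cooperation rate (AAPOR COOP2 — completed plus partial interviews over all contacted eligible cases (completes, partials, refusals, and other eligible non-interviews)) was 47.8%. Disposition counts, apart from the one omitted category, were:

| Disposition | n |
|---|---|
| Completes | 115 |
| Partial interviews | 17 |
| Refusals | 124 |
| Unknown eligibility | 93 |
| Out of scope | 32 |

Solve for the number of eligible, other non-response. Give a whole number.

20

Num = 115 + 17 = 132
COOP2 = 132 / D = 0.478
D = 132 / 0.478 = 276.2
Remaining denominator categories sum to 256
eligible, other non-response = 276.2 − 256 ≈ 20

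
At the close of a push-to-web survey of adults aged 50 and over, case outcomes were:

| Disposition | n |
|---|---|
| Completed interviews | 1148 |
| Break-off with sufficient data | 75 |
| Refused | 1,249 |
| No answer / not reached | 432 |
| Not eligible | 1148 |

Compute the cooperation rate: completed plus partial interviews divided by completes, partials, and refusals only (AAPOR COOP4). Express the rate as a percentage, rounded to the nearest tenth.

49.5%

Numerator: 1148 + 75 = 1223
Denominator: 1148 + 75 + 1249 = 2472
COOP4 = 1223 / 2472 = 0.4947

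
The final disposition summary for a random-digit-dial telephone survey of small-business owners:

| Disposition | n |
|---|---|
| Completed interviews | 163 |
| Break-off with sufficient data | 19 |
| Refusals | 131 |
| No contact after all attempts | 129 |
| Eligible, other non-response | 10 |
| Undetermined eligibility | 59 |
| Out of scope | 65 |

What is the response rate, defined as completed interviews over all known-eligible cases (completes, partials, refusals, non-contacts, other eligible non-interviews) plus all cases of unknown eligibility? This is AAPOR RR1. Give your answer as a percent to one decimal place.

Top → 163
Base → 163 + 19 + 131 + 129 + 10 + 59 = 511
RR1 = 163 / 511 = 0.3190

31.9%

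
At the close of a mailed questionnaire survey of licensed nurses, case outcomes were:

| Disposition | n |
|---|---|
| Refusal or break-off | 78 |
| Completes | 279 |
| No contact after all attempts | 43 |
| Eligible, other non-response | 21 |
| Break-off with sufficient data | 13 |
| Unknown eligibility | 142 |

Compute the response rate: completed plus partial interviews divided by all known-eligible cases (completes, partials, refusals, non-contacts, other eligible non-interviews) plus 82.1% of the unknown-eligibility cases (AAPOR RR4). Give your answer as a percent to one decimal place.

Numerator → 279 + 13 = 292
Eligible (known) → 279 + 13 + 78 + 43 + 21 = 434
e × U → 0.8210 × 142 = 116.58
Denom → 434 + 116.58 = 550.58
RR4 = 292 / 550.58 = 0.5303

53.0%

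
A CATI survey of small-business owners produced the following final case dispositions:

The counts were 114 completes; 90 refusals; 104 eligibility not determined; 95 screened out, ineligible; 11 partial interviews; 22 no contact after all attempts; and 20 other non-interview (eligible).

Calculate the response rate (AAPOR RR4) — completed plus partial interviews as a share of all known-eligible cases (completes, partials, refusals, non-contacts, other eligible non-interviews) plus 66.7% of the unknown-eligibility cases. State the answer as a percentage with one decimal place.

Num = 114 + 11 = 125
Eligible (known) = 114 + 11 + 90 + 22 + 20 = 257
Eligible share of unknowns = 0.6670 × 104 = 69.37
Base = 257 + 69.37 = 326.37
RR4 = 125 / 326.37 = 0.3830

38.3%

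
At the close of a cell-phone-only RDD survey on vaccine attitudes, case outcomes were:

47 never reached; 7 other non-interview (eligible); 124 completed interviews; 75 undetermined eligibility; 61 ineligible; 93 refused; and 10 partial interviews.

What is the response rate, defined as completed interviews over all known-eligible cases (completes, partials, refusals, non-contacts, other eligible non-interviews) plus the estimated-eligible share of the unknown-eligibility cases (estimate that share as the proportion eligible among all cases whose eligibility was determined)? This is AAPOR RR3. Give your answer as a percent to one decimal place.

Num: 124
Eligible (known): 124 + 10 + 93 + 47 + 7 = 281
e = 281 / (281 + 61) = 281 / 342 = 0.8216
e × U: 0.8216 × 75 = 61.62
Denominator: 281 + 61.62 = 342.62
RR3 = 124 / 342.62 = 0.3619

36.2%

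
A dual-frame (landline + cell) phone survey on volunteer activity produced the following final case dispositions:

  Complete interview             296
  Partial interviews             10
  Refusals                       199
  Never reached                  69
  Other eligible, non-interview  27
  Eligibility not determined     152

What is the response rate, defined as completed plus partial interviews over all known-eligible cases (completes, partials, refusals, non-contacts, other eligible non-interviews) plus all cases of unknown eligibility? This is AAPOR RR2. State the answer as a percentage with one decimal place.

Num → 296 + 10 = 306
Denom → 296 + 10 + 199 + 69 + 27 + 152 = 753
RR2 = 306 / 753 = 0.4064

40.6%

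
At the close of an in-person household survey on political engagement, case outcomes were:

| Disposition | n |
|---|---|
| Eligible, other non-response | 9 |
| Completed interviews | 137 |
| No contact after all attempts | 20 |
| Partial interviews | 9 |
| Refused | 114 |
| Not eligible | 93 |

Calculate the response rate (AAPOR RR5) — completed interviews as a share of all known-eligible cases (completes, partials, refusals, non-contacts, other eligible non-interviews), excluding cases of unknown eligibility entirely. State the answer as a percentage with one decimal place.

47.4%

Top = 137
Denominator = 137 + 9 + 114 + 20 + 9 = 289
RR5 = 137 / 289 = 0.4740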